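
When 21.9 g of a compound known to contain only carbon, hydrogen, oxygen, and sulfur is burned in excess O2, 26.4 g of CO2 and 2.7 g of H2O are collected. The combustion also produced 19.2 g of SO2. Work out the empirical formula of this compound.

C2HOS

mol C = 26.4 / 44.01 = 0.5999; mass C = 0.5999 × 12.01 = 7.204 g
mol H = 2 × (2.7 / 18.02) = 0.2997; mass H = 0.2997 × 1.008 = 0.3021 g
mol S = 19.2 / 64.07 = 0.2997; mass S = 9.610 g
mass O = 21.9 − (17.12) = 4.783 g → mol O = 0.2989
Ratios (÷ 0.2989): C 2.007, H 1.002, O 1.000, S 1.002
≈ 2:1:1:1 → C2HOS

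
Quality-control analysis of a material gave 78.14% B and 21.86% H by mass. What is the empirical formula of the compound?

Assume 100 g: 78.14 g B, 21.86 g H.
B: 78.14 g ÷ 10.81 g/mol = 7.228 mol
H: 21.86 g ÷ 1.008 g/mol = 21.69 mol
Divide by the smallest (7.228 mol B): B 1.000, H 3.000
≈ 1:3 → BH3

BH3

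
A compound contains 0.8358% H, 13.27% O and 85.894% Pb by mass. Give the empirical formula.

H2O2Pb

Assume 100 g: 0.8358 g H, 13.27 g O, 85.894 g Pb.
H: 0.8358 g ÷ 1.008 g/mol = 0.8292 mol
O: 13.27 g ÷ 16.00 g/mol = 0.8294 mol
Pb: 85.894 g ÷ 207.2 g/mol = 0.4145 mol
Ratios (÷ 0.4145): H 2.000, O 2.001, Pb 1.000
≈ 2:2:1 → H2O2Pb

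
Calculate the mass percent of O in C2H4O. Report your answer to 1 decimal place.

36.3%

Molar mass = 2(12.01) + 4(1.008) + 1(16.00) = 44.052 g/mol
Mass of O per mole = 1 × 16.00 = 16.000 g
% O = 16.000 / 44.052 × 100 = 36.3%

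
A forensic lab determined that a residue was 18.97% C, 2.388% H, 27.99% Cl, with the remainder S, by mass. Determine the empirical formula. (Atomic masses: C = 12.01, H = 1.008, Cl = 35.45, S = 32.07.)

Assume 100 g: 18.97 g C, 2.388 g H, 27.99 g Cl, 50.652 g S.
C: 18.97 g ÷ 12.01 g/mol = 1.58 mol
H: 2.388 g ÷ 1.008 g/mol = 2.369 mol
Cl: 27.99 g ÷ 35.45 g/mol = 0.7896 mol
S: 50.652 g ÷ 32.07 g/mol = 1.579 mol
Ratios (÷ 0.7896): C 2.000, H 3.000, Cl 1.000, S 2.000
Ratio ≈ 2:3:1:2, so the empirical formula is C2H3ClS2

C2H3ClS2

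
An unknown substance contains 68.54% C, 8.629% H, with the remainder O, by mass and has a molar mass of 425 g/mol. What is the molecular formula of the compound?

C24H36O6

Assume 100 g: 68.54 g C, 8.629 g H, 22.831 g O.
n(C) = 68.54/12.01 = 5.707, n(H) = 8.629/1.008 = 8.561, n(O) = 22.831/16.00 = 1.427
Divide by the smallest (1.427 mol O): C 3.999, H 5.999, O 1.000
Ratio ≈ 4:6:1, so the empirical formula is C4H6O
Empirical-formula mass = 70.09 g/mol
n = 425 / 70.09 = 6.06 ≈ 6
Molecular formula = (C4H6O)×6 = C24H36O6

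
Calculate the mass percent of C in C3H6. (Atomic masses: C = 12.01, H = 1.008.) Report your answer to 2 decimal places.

Molar mass = 3(12.01) + 6(1.008) = 42.078 g/mol
Mass of C per mole = 3 × 12.01 = 36.030 g
% C = 36.030 / 42.078 × 100 = 85.63%

85.63%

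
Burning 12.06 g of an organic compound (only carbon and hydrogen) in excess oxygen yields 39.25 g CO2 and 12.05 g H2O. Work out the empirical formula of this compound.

mol C = 39.25 / 44.01 = 0.8918; mass C = 0.8918 × 12.01 = 10.71 g
mol H = 2 × (12.05 / 18.02) = 1.337; mass H = 1.337 × 1.008 = 1.348 g
Ratios (÷ 0.8918): C 1.000, H 1.500
×2: C 2.00, H 3.00 → C2H3

C2H3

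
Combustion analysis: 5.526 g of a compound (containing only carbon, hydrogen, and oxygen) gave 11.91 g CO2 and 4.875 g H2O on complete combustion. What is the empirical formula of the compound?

C5H10O2

mol C = 11.91 / 44.01 = 0.2706; mass C = 0.2706 × 12.01 = 3.250 g
mol H = 2 × (4.875 / 18.02) = 0.5411; mass H = 0.5411 × 1.008 = 0.5454 g
mass O = 5.526 − (3.796) = 1.730 g → mol O = 0.1082
Divide by the smallest (0.1082 mol O): C 2.502, H 5.003, O 1.000
Scaling by 2: C 5.00, H 10.01, O 2.00 → C5H10O2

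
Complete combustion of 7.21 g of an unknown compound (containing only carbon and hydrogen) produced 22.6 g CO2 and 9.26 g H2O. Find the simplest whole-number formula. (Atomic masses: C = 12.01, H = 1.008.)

CH2

mol C = 22.6 / 44.01 = 0.5135; mass C = 0.5135 × 12.01 = 6.167 g
mol H = 2 × (9.26 / 18.02) = 1.028; mass H = 1.028 × 1.008 = 1.036 g
Divide by the smallest (0.5135 mol C): C 1.000, H 2.001
→ CH2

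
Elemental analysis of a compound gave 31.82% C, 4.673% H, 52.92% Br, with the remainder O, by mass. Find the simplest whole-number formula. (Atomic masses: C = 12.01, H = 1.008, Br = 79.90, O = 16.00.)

C4H7BrO

Assume 100 g: 31.82 g C, 4.673 g H, 52.92 g Br, 10.587 g O.
C: 31.82 g ÷ 12.01 g/mol = 2.649 mol
H: 4.673 g ÷ 1.008 g/mol = 4.636 mol
Br: 52.92 g ÷ 79.90 g/mol = 0.6623 mol
O: 10.587 g ÷ 16.00 g/mol = 0.6617 mol
Divide by the smallest (0.6617 mol O): C 4.004, H 7.006, Br 1.001, O 1.000
→ C4H7BrO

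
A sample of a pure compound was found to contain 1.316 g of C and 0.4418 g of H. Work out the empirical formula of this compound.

Moles — C: 1.316 / 12.01 = 0.1096 mol; H: 0.4418 / 1.008 = 0.4383 mol
Smallest is C at 0.1096 mol; normalising gives C 1.000, H 4.000
Ratio ≈ 1:4, so the empirical formula is CH4

CH4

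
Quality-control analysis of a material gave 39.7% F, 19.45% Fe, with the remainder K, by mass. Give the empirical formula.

F6FeK3

Assume 100 g: 39.7 g F, 19.45 g Fe, 40.85 g K.
Moles — F: 39.7 / 19.00 = 2.089 mol; Fe: 19.45 / 55.85 = 0.3483 mol; K: 40.85 / 39.10 = 1.045 mol
Divide by the smallest (0.3483 mol Fe): F 6.000, Fe 1.000, K 3.000
→ F6FeK3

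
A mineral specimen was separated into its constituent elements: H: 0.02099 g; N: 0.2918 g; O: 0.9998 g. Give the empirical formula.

HNO3

n(H) = 0.02099/1.008 = 0.02082, n(N) = 0.2918/14.01 = 0.02083, n(O) = 0.9998/16.00 = 0.06249
Divide by the smallest (0.02082 mol H): H 1.000, N 1.000, O 3.001
≈ 1:1:3 → HNO3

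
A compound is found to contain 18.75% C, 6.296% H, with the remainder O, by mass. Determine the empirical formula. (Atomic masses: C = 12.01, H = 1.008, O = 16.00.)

CH4O3

Assume 100 g: 18.75 g C, 6.296 g H, 74.954 g O.
C: 18.75 g ÷ 12.01 g/mol = 1.561 mol
H: 6.296 g ÷ 1.008 g/mol = 6.246 mol
O: 74.954 g ÷ 16.00 g/mol = 4.685 mol
Divide by the smallest (1.561 mol C): C 1.000, H 4.001, O 3.001
→ CH4O3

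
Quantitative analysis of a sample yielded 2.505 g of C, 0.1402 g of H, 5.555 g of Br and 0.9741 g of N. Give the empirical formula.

n(C) = 2.505/12.01 = 0.2086, n(H) = 0.1402/1.008 = 0.1391, n(Br) = 5.555/79.90 = 0.06952, n(N) = 0.9741/14.01 = 0.06953
Divide by the smallest (0.06952 mol Br): C 3.000, H 2.001, Br 1.000, N 1.000
≈ 3:2:1:1 → C3H2BrN

C3H2BrN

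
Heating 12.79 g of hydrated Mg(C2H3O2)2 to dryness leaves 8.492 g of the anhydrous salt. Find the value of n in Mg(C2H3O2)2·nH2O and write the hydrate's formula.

Mg(C2H3O2)2·4H2O

Mass of water lost = 12.79 − 8.492 = 4.298 g → 4.298 / 18.02 = 0.2385 mol H2O
Molar mass of Mg(C2H3O2)2 = 142.40 g/mol → mol Mg(C2H3O2)2 = 8.492 / 142.40 = 0.05964
n = 0.2385 / 0.05964 = 4.00 ≈ 4 → Mg(C2H3O2)2·4H2O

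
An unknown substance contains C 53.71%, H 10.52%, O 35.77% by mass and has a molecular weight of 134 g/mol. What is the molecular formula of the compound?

Assume 100 g: 53.71 g C, 10.52 g H, 35.77 g O.
C: 53.71 g ÷ 12.01 g/mol = 4.472 mol
H: 10.52 g ÷ 1.008 g/mol = 10.44 mol
O: 35.77 g ÷ 16.00 g/mol = 2.236 mol
Ratios (÷ 2.236): C 2.000, H 4.668, O 1.000
×3: C 6.00, H 14.00, O 3.00 → C6H14O3
Empirical-formula mass = 134.17 g/mol
n = 134 / 134.17 = 1.00 ≈ 1
Molecular formula = empirical formula = C6H14O3

C6H14O3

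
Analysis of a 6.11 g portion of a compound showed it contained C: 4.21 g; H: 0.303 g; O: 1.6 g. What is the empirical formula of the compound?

n(C) = 4.21/12.01 = 0.3505, n(H) = 0.303/1.008 = 0.3006, n(O) = 1.6/16.00 = 0.1
Smallest is O at 0.1 mol; normalising gives C 3.505, H 3.006, O 1.000
×2: C 7.01, H 6.01, O 2.00 → C7H6O2

C7H6O2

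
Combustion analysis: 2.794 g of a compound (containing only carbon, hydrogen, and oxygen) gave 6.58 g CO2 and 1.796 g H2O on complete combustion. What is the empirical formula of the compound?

C3H4O

mol C = 6.58 / 44.01 = 0.1495; mass C = 0.1495 × 12.01 = 1.796 g
mol H = 2 × (1.796 / 18.02) = 0.1993; mass H = 0.1993 × 1.008 = 0.2009 g
mass O = 2.794 − (1.997) = 0.7974 g → mol O = 0.04984
Divide by the smallest (0.04984 mol O): C 3.000, H 3.999, O 1.000
→ C3H4O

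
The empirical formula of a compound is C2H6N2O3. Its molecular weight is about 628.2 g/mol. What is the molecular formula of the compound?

C12H36N12O18

Empirical-formula mass = 106.09 g/mol
n = 628.2 / 106.09 = 5.92 ≈ 6
Molecular formula = (C2H6N2O3)6 = C12H36N12O18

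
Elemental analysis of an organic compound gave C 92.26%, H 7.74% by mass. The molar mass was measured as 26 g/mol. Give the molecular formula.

C2H2

Assume 100 g: 92.26 g C, 7.74 g H.
Moles — C: 92.26 / 12.01 = 7.682 mol; H: 7.74 / 1.008 = 7.679 mol
Ratios (÷ 7.679): C 1.000, H 1.000
Ratio ≈ 1:1, so the empirical formula is CH
Empirical-formula mass = 13.02 g/mol
n = 26 / 13.02 = 2.00 ≈ 2
Molecular formula = (CH)×2 = C2H2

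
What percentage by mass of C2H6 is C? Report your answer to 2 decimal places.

79.89%

Molar mass = 2(12.01) + 6(1.008) = 30.068 g/mol
Mass of C per mole = 2 × 12.01 = 24.020 g
% C = 24.020 / 30.068 × 100 = 79.89%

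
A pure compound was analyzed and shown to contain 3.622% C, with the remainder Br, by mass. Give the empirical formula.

Assume 100 g: 3.622 g C, 96.378 g Br.
Moles — C: 3.622 / 12.01 = 0.3016 mol; Br: 96.378 / 79.90 = 1.206 mol
Divide by the smallest (0.3016 mol C): C 1.000, Br 4.000
Ratio ≈ 1:4, so the empirical formula is CBr4

CBr4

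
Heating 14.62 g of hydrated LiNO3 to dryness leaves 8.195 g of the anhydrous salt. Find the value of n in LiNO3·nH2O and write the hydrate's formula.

Mass of water lost = 14.62 − 8.195 = 6.425 g → 6.425 / 18.02 = 0.3565 mol H2O
Molar mass of LiNO3 = 68.95 g/mol → mol LiNO3 = 8.195 / 68.95 = 0.1189
n = 0.3565 / 0.1189 = 3.00 ≈ 3 → LiNO3·3H2O

LiNO3·3H2O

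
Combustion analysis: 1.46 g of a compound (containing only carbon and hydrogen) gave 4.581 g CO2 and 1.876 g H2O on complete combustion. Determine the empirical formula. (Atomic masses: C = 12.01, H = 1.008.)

mol C = 4.581 / 44.01 = 0.1041; mass C = 0.1041 × 12.01 = 1.250 g
mol H = 2 × (1.876 / 18.02) = 0.2082; mass H = 0.2082 × 1.008 = 0.2099 g
Divide by the smallest (0.1041 mol C): C 1.000, H 2.000
Ratio ≈ 1:2, so the empirical formula is CH2

CH2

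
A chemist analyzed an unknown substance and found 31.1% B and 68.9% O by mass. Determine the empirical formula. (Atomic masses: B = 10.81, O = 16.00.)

Assume 100 g: 31.1 g B, 68.9 g O.
Moles — B: 31.1 / 10.81 = 2.877 mol; O: 68.9 / 16.00 = 4.306 mol
Divide by the smallest (2.877 mol B): B 1.000, O 1.497
Scaling by 2: B 2.00, O 2.99 → B2O3

B2O3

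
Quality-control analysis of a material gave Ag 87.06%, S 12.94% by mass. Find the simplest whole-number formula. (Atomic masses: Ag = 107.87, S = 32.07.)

Assume 100 g: 87.06 g Ag, 12.94 g S.
n(Ag) = 87.06/107.87 = 0.8071, n(S) = 12.94/32.07 = 0.4035
Smallest is S at 0.4035 mol; normalising gives Ag 2.000, S 1.000
≈ 2:1 → Ag2S

Ag2S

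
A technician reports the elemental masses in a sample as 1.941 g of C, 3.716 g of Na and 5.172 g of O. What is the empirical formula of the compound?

CNaO2

C: 1.941 g ÷ 12.01 g/mol = 0.1616 mol
Na: 3.716 g ÷ 22.99 g/mol = 0.1616 mol
O: 5.172 g ÷ 16.00 g/mol = 0.3232 mol
Divide by the smallest (0.1616 mol C): C 1.000, Na 1.000, O 2.000
Ratio ≈ 1:1:2, so the empirical formula is CNaO2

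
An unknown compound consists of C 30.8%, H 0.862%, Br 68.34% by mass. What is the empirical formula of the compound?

C3HBr

Assume 100 g: 30.8 g C, 0.862 g H, 68.34 g Br.
n(C) = 30.8/12.01 = 2.565, n(H) = 0.862/1.008 = 0.8552, n(Br) = 68.34/79.90 = 0.8553
Divide by the smallest (0.8552 mol H): C 2.999, H 1.000, Br 1.000
→ C3HBr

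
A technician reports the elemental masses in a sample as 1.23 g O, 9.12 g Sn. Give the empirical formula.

n(O) = 1.23/16.00 = 0.07687, n(Sn) = 9.12/118.71 = 0.07683
Divide by the smallest (0.07683 mol Sn): O 1.001, Sn 1.000
≈ 1:1 → OSn

OSn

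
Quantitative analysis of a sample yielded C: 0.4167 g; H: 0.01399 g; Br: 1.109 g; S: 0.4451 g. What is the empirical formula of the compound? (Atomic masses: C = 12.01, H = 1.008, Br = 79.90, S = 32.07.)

C5H2Br2S2

Moles — C: 0.4167 / 12.01 = 0.0347 mol; H: 0.01399 / 1.008 = 0.01388 mol; Br: 1.109 / 79.90 = 0.01388 mol; S: 0.4451 / 32.07 = 0.01388 mol
Smallest is H at 0.01388 mol; normalising gives C 2.500, H 1.000, Br 1.000, S 1.000
×2: C 5.00, H 2.00, Br 2.00, S 2.00 → C5H2Br2S2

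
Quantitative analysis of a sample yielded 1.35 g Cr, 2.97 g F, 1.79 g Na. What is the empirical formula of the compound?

Moles — Cr: 1.35 / 52.00 = 0.02596 mol; F: 2.97 / 19.00 = 0.1563 mol; Na: 1.79 / 22.99 = 0.07786 mol
Divide by the smallest (0.02596 mol Cr): Cr 1.000, F 6.021, Na 2.999
→ CrF6Na3

CrF6Na3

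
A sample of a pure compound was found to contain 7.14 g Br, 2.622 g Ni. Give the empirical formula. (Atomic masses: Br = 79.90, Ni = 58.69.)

Moles — Br: 7.14 / 79.90 = 0.08936 mol; Ni: 2.622 / 58.69 = 0.04468 mol
Smallest is Ni at 0.04468 mol; normalising gives Br 2.000, Ni 1.000
≈ 2:1 → Br2Ni

Br2Ni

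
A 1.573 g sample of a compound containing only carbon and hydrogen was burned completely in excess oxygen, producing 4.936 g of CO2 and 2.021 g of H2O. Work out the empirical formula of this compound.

CH2

mol C = 4.936 / 44.01 = 0.1122; mass C = 0.1122 × 12.01 = 1.347 g
mol H = 2 × (2.021 / 18.02) = 0.2243; mass H = 0.2243 × 1.008 = 0.2261 g
Smallest is C at 0.1122 mol; normalising gives C 1.000, H 2.000
≈ 1:2 → CH2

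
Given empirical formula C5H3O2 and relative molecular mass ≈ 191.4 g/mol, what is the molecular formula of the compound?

C10H6O4

Empirical-formula mass = 95.07 g/mol
n = 191.4 / 95.07 = 2.01 ≈ 2
Molecular formula = (C5H3O2)2 = C10H6O4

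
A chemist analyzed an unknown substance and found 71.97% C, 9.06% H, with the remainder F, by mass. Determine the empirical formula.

C6H9F

Assume 100 g: 71.97 g C, 9.06 g H, 18.97 g F.
C: 71.97 g ÷ 12.01 g/mol = 5.993 mol
H: 9.06 g ÷ 1.008 g/mol = 8.988 mol
F: 18.97 g ÷ 19.00 g/mol = 0.9984 mol
Divide by the smallest (0.9984 mol F): C 6.002, H 9.002, F 1.000
→ C6H9F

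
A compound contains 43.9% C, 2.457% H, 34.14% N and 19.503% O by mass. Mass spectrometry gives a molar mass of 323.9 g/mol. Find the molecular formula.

C12H8N8O4

Assume 100 g: 43.9 g C, 2.457 g H, 34.14 g N, 19.503 g O.
C: 43.9 g ÷ 12.01 g/mol = 3.655 mol
H: 2.457 g ÷ 1.008 g/mol = 2.438 mol
N: 34.14 g ÷ 14.01 g/mol = 2.437 mol
O: 19.503 g ÷ 16.00 g/mol = 1.219 mol
Smallest is O at 1.219 mol; normalising gives C 2.999, H 2.000, N 1.999, O 1.000
≈ 3:2:2:1 → C3H2N2O
Empirical-formula mass = 82.07 g/mol
n = 323.9 / 82.07 = 3.95 ≈ 4
Molecular formula = (C3H2N2O)×4 = C12H8N8O4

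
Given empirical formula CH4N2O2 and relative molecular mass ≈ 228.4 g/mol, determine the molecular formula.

Empirical-formula mass = 76.06 g/mol
n = 228.4 / 76.06 = 3.00 ≈ 3
Molecular formula = (CH4N2O2)3 = C3H12N6O6

C3H12N6O6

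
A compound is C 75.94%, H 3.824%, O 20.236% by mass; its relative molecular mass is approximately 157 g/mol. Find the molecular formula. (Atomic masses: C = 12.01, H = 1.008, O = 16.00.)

Assume 100 g: 75.94 g C, 3.824 g H, 20.236 g O.
n(C) = 75.94/12.01 = 6.323, n(H) = 3.824/1.008 = 3.794, n(O) = 20.236/16.00 = 1.265
Divide by the smallest (1.265 mol O): C 4.999, H 3.000, O 1.000
Ratio ≈ 5:3:1, so the empirical formula is C5H3O
Empirical-formula mass = 79.07 g/mol
n = 157 / 79.07 = 1.99 ≈ 2
Molecular formula = (C5H3O)×2 = C10H6O2

C10H6O2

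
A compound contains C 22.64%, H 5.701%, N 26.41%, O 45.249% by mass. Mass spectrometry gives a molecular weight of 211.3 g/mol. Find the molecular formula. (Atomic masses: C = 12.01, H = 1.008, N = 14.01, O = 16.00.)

Assume 100 g: 22.64 g C, 5.701 g H, 26.41 g N, 45.249 g O.
C: 22.64 g ÷ 12.01 g/mol = 1.885 mol
H: 5.701 g ÷ 1.008 g/mol = 5.656 mol
N: 26.41 g ÷ 14.01 g/mol = 1.885 mol
O: 45.249 g ÷ 16.00 g/mol = 2.828 mol
Smallest is N at 1.885 mol; normalising gives C 1.000, H 3.000, N 1.000, O 1.500
Scaling by 2: C 2.00, H 6.00, N 2.00, O 3.00 → C2H6N2O3
Empirical-formula mass = 106.09 g/mol
n = 211.3 / 106.09 = 1.99 ≈ 2
Molecular formula = (C2H6N2O3)×2 = C4H12N4O6

C4H12N4O6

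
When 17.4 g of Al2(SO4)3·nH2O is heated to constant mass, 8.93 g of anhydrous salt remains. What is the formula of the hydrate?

Al2(SO4)3·18H2O

Mass of water lost = 17.4 − 8.93 = 8.47 g → 8.47 / 18.02 = 0.47 mol H2O
Molar mass of Al2(SO4)3 = 342.17 g/mol → mol Al2(SO4)3 = 8.93 / 342.17 = 0.0261
n = 0.47 / 0.0261 = 18.01 ≈ 18 → Al2(SO4)3·18H2O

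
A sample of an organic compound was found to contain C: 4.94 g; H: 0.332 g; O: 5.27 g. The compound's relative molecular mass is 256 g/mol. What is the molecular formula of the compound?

C10H8O8

C: 4.94 g ÷ 12.01 g/mol = 0.4113 mol
H: 0.332 g ÷ 1.008 g/mol = 0.3294 mol
O: 5.27 g ÷ 16.00 g/mol = 0.3294 mol
Smallest is H at 0.3294 mol; normalising gives C 1.249, H 1.000, O 1.000
Scaling by 4: C 5.00, H 4.00, O 4.00 → C5H4O4
Empirical-formula mass = 128.08 g/mol
n = 256 / 128.08 = 2.00 ≈ 2
Molecular formula = (C5H4O4)×2 = C10H8O8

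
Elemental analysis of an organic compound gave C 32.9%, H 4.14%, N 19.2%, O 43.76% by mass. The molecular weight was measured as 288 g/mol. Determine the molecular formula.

C8H12N4O8

Assume 100 g: 32.9 g C, 4.14 g H, 19.2 g N, 43.76 g O.
Moles — C: 32.9 / 12.01 = 2.739 mol; H: 4.14 / 1.008 = 4.107 mol; N: 19.2 / 14.01 = 1.37 mol; O: 43.76 / 16.00 = 2.735 mol
Ratios (÷ 1.37): C 1.999, H 2.997, N 1.000, O 1.996
→ C2H3NO2
Empirical-formula mass = 73.05 g/mol
n = 288 / 73.05 = 3.94 ≈ 4
Molecular formula = (C2H3NO2)×4 = C8H12N4O8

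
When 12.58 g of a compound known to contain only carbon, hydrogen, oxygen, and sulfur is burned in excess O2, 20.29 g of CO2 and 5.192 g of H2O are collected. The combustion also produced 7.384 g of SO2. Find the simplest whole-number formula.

mol C = 20.29 / 44.01 = 0.4610; mass C = 0.4610 × 12.01 = 5.537 g
mol H = 2 × (5.192 / 18.02) = 0.5762; mass H = 0.5762 × 1.008 = 0.5809 g
mol S = 7.384 / 64.07 = 0.1152; mass S = 3.696 g
mass O = 12.58 − (9.814) = 2.766 g → mol O = 0.1729
Divide by the smallest (0.1152 mol S): C 4.000, H 5.000, O 1.500, S 1.000
Multiply by 2: C 8.00, H 10.00, O 3.00, S 2.00 → C8H10O3S2

C8H10O3S2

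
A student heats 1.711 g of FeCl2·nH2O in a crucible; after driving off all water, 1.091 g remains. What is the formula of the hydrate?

FeCl2·4H2O

Mass of water lost = 1.711 − 1.091 = 0.62 g → 0.62 / 18.02 = 0.03441 mol H2O
Molar mass of FeCl2 = 126.75 g/mol → mol FeCl2 = 1.091 / 126.75 = 0.008607
n = 0.03441 / 0.008607 = 4.00 ≈ 4 → FeCl2·4H2O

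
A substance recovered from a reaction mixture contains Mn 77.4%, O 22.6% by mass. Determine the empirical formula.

Assume 100 g: 77.4 g Mn, 22.6 g O.
Mn: 77.4 g ÷ 54.94 g/mol = 1.409 mol
O: 22.6 g ÷ 16.00 g/mol = 1.413 mol
Divide by the smallest (1.409 mol Mn): Mn 1.000, O 1.003
→ MnO

MnO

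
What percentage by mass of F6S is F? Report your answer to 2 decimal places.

Molar mass = 6(19.00) + 1(32.07) = 146.070 g/mol
Mass of F per mole = 6 × 19.00 = 114.000 g
% F = 114.000 / 146.070 × 100 = 78.04%

78.04%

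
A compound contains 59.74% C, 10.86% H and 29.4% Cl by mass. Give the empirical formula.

Assume 100 g: 59.74 g C, 10.86 g H, 29.4 g Cl.
Moles — C: 59.74 / 12.01 = 4.974 mol; H: 10.86 / 1.008 = 10.77 mol; Cl: 29.4 / 35.45 = 0.8293 mol
Smallest is Cl at 0.8293 mol; normalising gives C 5.998, H 12.991, Cl 1.000
Ratio ≈ 6:13:1, so the empirical formula is C6H13Cl

C6H13Cl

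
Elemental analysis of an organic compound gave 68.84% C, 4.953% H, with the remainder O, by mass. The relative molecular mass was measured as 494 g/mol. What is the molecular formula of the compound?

Assume 100 g: 68.84 g C, 4.953 g H, 26.207 g O.
C: 68.84 g ÷ 12.01 g/mol = 5.732 mol
H: 4.953 g ÷ 1.008 g/mol = 4.914 mol
O: 26.207 g ÷ 16.00 g/mol = 1.638 mol
Divide by the smallest (1.638 mol O): C 3.499, H 3.000, O 1.000
Multiply by 2: C 7.00, H 6.00, O 2.00 → C7H6O2
Empirical-formula mass = 122.12 g/mol
n = 494 / 122.12 = 4.05 ≈ 4
Molecular formula = (C7H6O2)×4 = C28H24O8

C28H24O8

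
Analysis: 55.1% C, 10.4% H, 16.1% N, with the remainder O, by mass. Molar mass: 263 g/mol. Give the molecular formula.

Assume 100 g: 55.1 g C, 10.4 g H, 16.1 g N, 18.4 g O.
C: 55.1 g ÷ 12.01 g/mol = 4.588 mol
H: 10.4 g ÷ 1.008 g/mol = 10.32 mol
N: 16.1 g ÷ 14.01 g/mol = 1.149 mol
O: 18.4 g ÷ 16.00 g/mol = 1.15 mol
Smallest is N at 1.149 mol; normalising gives C 3.992, H 8.978, N 1.000, O 1.001
Ratio ≈ 4:9:1:1, so the empirical formula is C4H9NO
Empirical-formula mass = 87.12 g/mol
n = 263 / 87.12 = 3.02 ≈ 3
Molecular formula = (C4H9NO)×3 = C12H27N3O3

C12H27N3O3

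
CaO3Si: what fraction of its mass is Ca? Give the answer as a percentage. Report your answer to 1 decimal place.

Molar mass = 1(40.08) + 3(16.00) + 1(28.09) = 116.170 g/mol
Mass of Ca per mole = 1 × 40.08 = 40.080 g
% Ca = 40.080 / 116.170 × 100 = 34.5%

34.5%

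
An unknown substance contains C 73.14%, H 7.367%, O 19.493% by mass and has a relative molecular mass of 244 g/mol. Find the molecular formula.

Assume 100 g: 73.14 g C, 7.367 g H, 19.493 g O.
Moles — C: 73.14 / 12.01 = 6.09 mol; H: 7.367 / 1.008 = 7.309 mol; O: 19.493 / 16.00 = 1.218 mol
Divide by the smallest (1.218 mol O): C 4.999, H 5.999, O 1.000
→ C5H6O
Empirical-formula mass = 82.10 g/mol
n = 244 / 82.10 = 2.97 ≈ 3
Molecular formula = (C5H6O)×3 = C15H18O3

C15H18O3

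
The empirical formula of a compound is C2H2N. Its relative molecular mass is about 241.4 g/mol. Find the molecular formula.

Empirical-formula mass = 40.05 g/mol
n = 241.4 / 40.05 = 6.03 ≈ 6
Molecular formula = (C2H2N)6 = C12H12N6

C12H12N6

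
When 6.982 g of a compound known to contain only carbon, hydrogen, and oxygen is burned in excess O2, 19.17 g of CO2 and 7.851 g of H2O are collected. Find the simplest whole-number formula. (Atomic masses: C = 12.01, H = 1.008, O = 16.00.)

C8H16O

mol C = 19.17 / 44.01 = 0.4356; mass C = 0.4356 × 12.01 = 5.231 g
mol H = 2 × (7.851 / 18.02) = 0.8714; mass H = 0.8714 × 1.008 = 0.8783 g
mass O = 6.982 − (6.110) = 0.8723 g → mol O = 0.05452
Smallest is O at 0.05452 mol; normalising gives C 7.989, H 15.983, O 1.000
≈ 8:16:1 → C8H16O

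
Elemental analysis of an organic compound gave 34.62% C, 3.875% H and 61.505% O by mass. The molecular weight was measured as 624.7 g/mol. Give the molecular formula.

C18H24O24

Assume 100 g: 34.62 g C, 3.875 g H, 61.505 g O.
n(C) = 34.62/12.01 = 2.883, n(H) = 3.875/1.008 = 3.844, n(O) = 61.505/16.00 = 3.844
Smallest is C at 2.883 mol; normalising gives C 1.000, H 1.334, O 1.334
Multiply by 3: C 3.00, H 4.00, O 4.00 → C3H4O4
Empirical-formula mass = 104.06 g/mol
n = 624.7 / 104.06 = 6.00 ≈ 6
Molecular formula = (C3H4O4)×6 = C18H24O24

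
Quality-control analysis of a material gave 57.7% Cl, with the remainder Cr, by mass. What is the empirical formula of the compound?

Cl2Cr

Assume 100 g: 57.7 g Cl, 42.3 g Cr.
Cl: 57.7 g ÷ 35.45 g/mol = 1.628 mol
Cr: 42.3 g ÷ 52.00 g/mol = 0.8135 mol
Ratios (÷ 0.8135): Cl 2.001, Cr 1.000
→ Cl2Cr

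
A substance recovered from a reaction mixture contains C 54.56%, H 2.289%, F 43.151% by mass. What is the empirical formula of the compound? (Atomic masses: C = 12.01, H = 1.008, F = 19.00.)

Assume 100 g: 54.56 g C, 2.289 g H, 43.151 g F.
C: 54.56 g ÷ 12.01 g/mol = 4.543 mol
H: 2.289 g ÷ 1.008 g/mol = 2.271 mol
F: 43.151 g ÷ 19.00 g/mol = 2.271 mol
Smallest is H at 2.271 mol; normalising gives C 2.001, H 1.000, F 1.000
≈ 2:1:1 → C2HF

C2HF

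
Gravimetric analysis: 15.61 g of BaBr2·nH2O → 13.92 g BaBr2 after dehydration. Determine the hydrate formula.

Mass of water lost = 15.61 − 13.92 = 1.69 g → 1.69 / 18.02 = 0.09378 mol H2O
Molar mass of BaBr2 = 297.13 g/mol → mol BaBr2 = 13.92 / 297.13 = 0.04685
n = 0.09378 / 0.04685 = 2.00 ≈ 2 → BaBr2·2H2O

BaBr2·2H2O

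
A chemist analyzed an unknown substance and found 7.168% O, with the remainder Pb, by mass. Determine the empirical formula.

OPb

Assume 100 g: 7.168 g O, 92.832 g Pb.
Moles — O: 7.168 / 16.00 = 0.448 mol; Pb: 92.832 / 207.2 = 0.448 mol
Ratios (÷ 0.448): O 1.000, Pb 1.000
Ratio ≈ 1:1, so the empirical formula is OPb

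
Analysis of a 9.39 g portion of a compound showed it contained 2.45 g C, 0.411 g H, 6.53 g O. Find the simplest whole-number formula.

C: 2.45 g ÷ 12.01 g/mol = 0.204 mol
H: 0.411 g ÷ 1.008 g/mol = 0.4077 mol
O: 6.53 g ÷ 16.00 g/mol = 0.4081 mol
Smallest is C at 0.204 mol; normalising gives C 1.000, H 1.999, O 2.001
≈ 1:2:2 → CH2O2

CH2O2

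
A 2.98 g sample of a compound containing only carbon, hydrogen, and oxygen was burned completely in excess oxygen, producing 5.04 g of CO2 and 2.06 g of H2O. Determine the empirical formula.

C4H8O3

mol C = 5.04 / 44.01 = 0.1145; mass C = 0.1145 × 12.01 = 1.375 g
mol H = 2 × (2.06 / 18.02) = 0.2286; mass H = 0.2286 × 1.008 = 0.2305 g
mass O = 2.98 − (1.606) = 1.374 g → mol O = 0.08588
Ratios (÷ 0.08588): C 1.333, H 2.662, O 1.000
Scaling by 3: C 4.00, H 7.99, O 3.00 → C4H8O3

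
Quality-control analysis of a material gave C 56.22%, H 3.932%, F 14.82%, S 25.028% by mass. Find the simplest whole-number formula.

Assume 100 g: 56.22 g C, 3.932 g H, 14.82 g F, 25.028 g S.
C: 56.22 g ÷ 12.01 g/mol = 4.681 mol
H: 3.932 g ÷ 1.008 g/mol = 3.901 mol
F: 14.82 g ÷ 19.00 g/mol = 0.78 mol
S: 25.028 g ÷ 32.07 g/mol = 0.7804 mol
Smallest is F at 0.78 mol; normalising gives C 6.001, H 5.001, F 1.000, S 1.001
≈ 6:5:1:1 → C6H5FS

C6H5FS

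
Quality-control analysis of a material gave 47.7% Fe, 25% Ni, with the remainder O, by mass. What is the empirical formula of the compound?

Fe2NiO4

Assume 100 g: 47.7 g Fe, 25 g Ni, 27.3 g O.
Fe: 47.7 g ÷ 55.85 g/mol = 0.8541 mol
Ni: 25 g ÷ 58.69 g/mol = 0.426 mol
O: 27.3 g ÷ 16.00 g/mol = 1.706 mol
Divide by the smallest (0.426 mol Ni): Fe 2.005, Ni 1.000, O 4.006
≈ 2:1:4 → Fe2NiO4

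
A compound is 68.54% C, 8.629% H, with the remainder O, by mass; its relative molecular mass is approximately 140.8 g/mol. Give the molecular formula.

C8H12O2

Assume 100 g: 68.54 g C, 8.629 g H, 22.831 g O.
C: 68.54 g ÷ 12.01 g/mol = 5.707 mol
H: 8.629 g ÷ 1.008 g/mol = 8.561 mol
O: 22.831 g ÷ 16.00 g/mol = 1.427 mol
Divide by the smallest (1.427 mol O): C 3.999, H 5.999, O 1.000
≈ 4:6:1 → C4H6O
Empirical-formula mass = 70.09 g/mol
n = 140.8 / 70.09 = 2.01 ≈ 2
Molecular formula = (C4H6O)×2 = C8H12O2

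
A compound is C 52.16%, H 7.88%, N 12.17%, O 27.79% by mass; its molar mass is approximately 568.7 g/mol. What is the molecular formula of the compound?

Assume 100 g: 52.16 g C, 7.88 g H, 12.17 g N, 27.79 g O.
Moles — C: 52.16 / 12.01 = 4.343 mol; H: 7.88 / 1.008 = 7.817 mol; N: 12.17 / 14.01 = 0.8687 mol; O: 27.79 / 16.00 = 1.737 mol
Ratios (÷ 0.8687): C 5.000, H 8.999, N 1.000, O 1.999
→ C5H9NO2
Empirical-formula mass = 115.13 g/mol
n = 568.7 / 115.13 = 4.94 ≈ 5
Molecular formula = (C5H9NO2)×5 = C25H45N5O10

C25H45N5O10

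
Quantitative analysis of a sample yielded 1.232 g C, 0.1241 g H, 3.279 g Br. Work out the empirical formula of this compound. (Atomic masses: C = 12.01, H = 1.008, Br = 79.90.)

C5H6Br2

C: 1.232 g ÷ 12.01 g/mol = 0.1026 mol
H: 0.1241 g ÷ 1.008 g/mol = 0.1231 mol
Br: 3.279 g ÷ 79.90 g/mol = 0.04104 mol
Ratios (÷ 0.04104): C 2.500, H 3.000, Br 1.000
Multiply by 2: C 5.00, H 6.00, Br 2.00 → C5H6Br2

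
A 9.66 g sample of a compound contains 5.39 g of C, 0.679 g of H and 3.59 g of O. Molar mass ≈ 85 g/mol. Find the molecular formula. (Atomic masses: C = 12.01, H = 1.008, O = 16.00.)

n(C) = 5.39/12.01 = 0.4488, n(H) = 0.679/1.008 = 0.6736, n(O) = 3.59/16.00 = 0.2244
Ratios (÷ 0.2244): C 2.000, H 3.002, O 1.000
≈ 2:3:1 → C2H3O
Empirical-formula mass = 43.04 g/mol
n = 85 / 43.04 = 1.97 ≈ 2
Molecular formula = (C2H3O)×2 = C4H6O2

C4H6O2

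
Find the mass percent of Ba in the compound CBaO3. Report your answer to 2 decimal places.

69.59%

Molar mass = 1(12.01) + 1(137.33) + 3(16.00) = 197.340 g/mol
Mass of Ba per mole = 1 × 137.33 = 137.330 g
% Ba = 137.330 / 197.340 × 100 = 69.59%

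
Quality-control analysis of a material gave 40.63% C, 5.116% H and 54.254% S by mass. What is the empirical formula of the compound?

Assume 100 g: 40.63 g C, 5.116 g H, 54.254 g S.
Moles — C: 40.63 / 12.01 = 3.383 mol; H: 5.116 / 1.008 = 5.075 mol; S: 54.254 / 32.07 = 1.692 mol
Smallest is S at 1.692 mol; normalising gives C 2.000, H 3.000, S 1.000
→ C2H3S

C2H3S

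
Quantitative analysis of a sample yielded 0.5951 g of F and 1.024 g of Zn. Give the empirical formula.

Moles — F: 0.5951 / 19.00 = 0.03132 mol; Zn: 1.024 / 65.38 = 0.01566 mol
Ratios (÷ 0.01566): F 2.000, Zn 1.000
≈ 2:1 → F2Zn

F2Zn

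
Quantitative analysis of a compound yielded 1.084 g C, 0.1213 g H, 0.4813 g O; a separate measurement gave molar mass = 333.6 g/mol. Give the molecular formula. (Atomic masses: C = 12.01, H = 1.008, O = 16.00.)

Moles — C: 1.084 / 12.01 = 0.09026 mol; H: 0.1213 / 1.008 = 0.1203 mol; O: 0.4813 / 16.00 = 0.03008 mol
Smallest is O at 0.03008 mol; normalising gives C 3.000, H 4.000, O 1.000
≈ 3:4:1 → C3H4O
Empirical-formula mass = 56.06 g/mol
n = 333.6 / 56.06 = 5.95 ≈ 6
Molecular formula = (C3H4O)×6 = C18H24O6

C18H24O6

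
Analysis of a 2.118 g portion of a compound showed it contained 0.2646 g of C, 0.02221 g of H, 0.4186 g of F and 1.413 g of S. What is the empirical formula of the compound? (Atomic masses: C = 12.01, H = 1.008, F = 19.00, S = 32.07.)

CHFS2

n(C) = 0.2646/12.01 = 0.02203, n(H) = 0.02221/1.008 = 0.02203, n(F) = 0.4186/19.00 = 0.02203, n(S) = 1.413/32.07 = 0.04406
Divide by the smallest (0.02203 mol F): C 1.000, H 1.000, F 1.000, S 2.000
≈ 1:1:1:2 → CHFS2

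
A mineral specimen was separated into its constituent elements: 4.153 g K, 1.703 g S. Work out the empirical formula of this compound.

Moles — K: 4.153 / 39.10 = 0.1062 mol; S: 1.703 / 32.07 = 0.0531 mol
Smallest is S at 0.0531 mol; normalising gives K 2.000, S 1.000
→ K2S

K2S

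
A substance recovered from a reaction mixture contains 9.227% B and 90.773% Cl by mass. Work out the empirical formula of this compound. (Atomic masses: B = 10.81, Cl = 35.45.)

BCl3

Assume 100 g: 9.227 g B, 90.773 g Cl.
B: 9.227 g ÷ 10.81 g/mol = 0.8536 mol
Cl: 90.773 g ÷ 35.45 g/mol = 2.561 mol
Ratios (÷ 0.8536): B 1.000, Cl 3.000
Ratio ≈ 1:3, so the empirical formula is BCl3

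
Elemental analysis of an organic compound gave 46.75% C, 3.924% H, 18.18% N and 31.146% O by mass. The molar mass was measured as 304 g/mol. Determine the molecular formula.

Assume 100 g: 46.75 g C, 3.924 g H, 18.18 g N, 31.146 g O.
Moles — C: 46.75 / 12.01 = 3.893 mol; H: 3.924 / 1.008 = 3.893 mol; N: 18.18 / 14.01 = 1.298 mol; O: 31.146 / 16.00 = 1.947 mol
Smallest is N at 1.298 mol; normalising gives C 3.000, H 3.000, N 1.000, O 1.500
×2: C 6.00, H 6.00, N 2.00, O 3.00 → C6H6N2O3
Empirical-formula mass = 154.13 g/mol
n = 304 / 154.13 = 1.97 ≈ 2
Molecular formula = (C6H6N2O3)×2 = C12H12N4O6

C12H12N4O6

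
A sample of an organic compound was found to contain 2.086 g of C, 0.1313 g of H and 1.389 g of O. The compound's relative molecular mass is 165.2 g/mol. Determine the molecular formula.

n(C) = 2.086/12.01 = 0.1737, n(H) = 0.1313/1.008 = 0.1303, n(O) = 1.389/16.00 = 0.08681
Ratios (÷ 0.08681): C 2.001, H 1.500, O 1.000
×2: C 4.00, H 3.00, O 2.00 → C4H3O2
Empirical-formula mass = 83.06 g/mol
n = 165.2 / 83.06 = 1.99 ≈ 2
Molecular formula = (C4H3O2)×2 = C8H6O4

C8H6O4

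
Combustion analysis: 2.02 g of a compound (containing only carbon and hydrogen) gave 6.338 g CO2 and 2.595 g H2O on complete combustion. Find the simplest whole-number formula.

mol C = 6.338 / 44.01 = 0.1440; mass C = 0.1440 × 12.01 = 1.730 g
mol H = 2 × (2.595 / 18.02) = 0.2880; mass H = 0.2880 × 1.008 = 0.2903 g
Ratios (÷ 0.144): C 1.000, H 2.000
Ratio ≈ 1:2, so the empirical formula is CH2

CH2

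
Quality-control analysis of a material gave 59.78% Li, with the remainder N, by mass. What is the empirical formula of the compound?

Li3N

Assume 100 g: 59.78 g Li, 40.22 g N.
Moles — Li: 59.78 / 6.94 = 8.614 mol; N: 40.22 / 14.01 = 2.871 mol
Ratios (÷ 2.871): Li 3.000, N 1.000
Ratio ≈ 3:1, so the empirical formula is Li3N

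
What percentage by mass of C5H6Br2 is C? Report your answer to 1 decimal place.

26.6%

Molar mass = 5(12.01) + 6(1.008) + 2(79.90) = 225.898 g/mol
Mass of C per mole = 5 × 12.01 = 60.050 g
% C = 60.050 / 225.898 × 100 = 26.6%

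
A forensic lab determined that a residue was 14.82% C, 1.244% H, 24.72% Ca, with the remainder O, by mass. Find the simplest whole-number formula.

C2H2CaO6

Assume 100 g: 14.82 g C, 1.244 g H, 24.72 g Ca, 59.216 g O.
Moles — C: 14.82 / 12.01 = 1.234 mol; H: 1.244 / 1.008 = 1.234 mol; Ca: 24.72 / 40.08 = 0.6168 mol; O: 59.216 / 16.00 = 3.701 mol
Ratios (÷ 0.6168): C 2.001, H 2.001, Ca 1.000, O 6.001
Ratio ≈ 2:2:1:6, so the empirical formula is C2H2CaO6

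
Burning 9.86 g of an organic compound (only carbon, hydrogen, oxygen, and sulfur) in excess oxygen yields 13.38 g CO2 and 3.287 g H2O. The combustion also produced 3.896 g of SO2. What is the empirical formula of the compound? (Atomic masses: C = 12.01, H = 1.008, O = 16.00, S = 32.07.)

C5H6O4S

mol C = 13.38 / 44.01 = 0.3040; mass C = 0.3040 × 12.01 = 3.651 g
mol H = 2 × (3.287 / 18.02) = 0.3648; mass H = 0.3648 × 1.008 = 0.3677 g
mol S = 3.896 / 64.07 = 0.06081; mass S = 1.950 g
mass O = 9.86 − (5.969) = 3.891 g → mol O = 0.2432
Ratios (÷ 0.06081): C 5.000, H 5.999, O 3.999, S 1.000
→ C5H6O4S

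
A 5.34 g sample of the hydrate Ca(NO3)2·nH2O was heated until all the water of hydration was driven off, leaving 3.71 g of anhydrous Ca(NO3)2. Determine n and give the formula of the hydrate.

Ca(NO3)2·4H2O

Mass of water lost = 5.34 − 3.71 = 1.63 g → 1.63 / 18.02 = 0.09046 mol H2O
Molar mass of Ca(NO3)2 = 164.10 g/mol → mol Ca(NO3)2 = 3.71 / 164.10 = 0.02261
n = 0.09046 / 0.02261 = 4.00 ≈ 4 → Ca(NO3)2·4H2O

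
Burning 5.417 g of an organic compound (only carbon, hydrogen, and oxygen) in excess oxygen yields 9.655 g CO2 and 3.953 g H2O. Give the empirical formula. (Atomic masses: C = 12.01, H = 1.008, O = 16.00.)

C3H6O2

mol C = 9.655 / 44.01 = 0.2194; mass C = 0.2194 × 12.01 = 2.635 g
mol H = 2 × (3.953 / 18.02) = 0.4387; mass H = 0.4387 × 1.008 = 0.4422 g
mass O = 5.417 − (3.077) = 2.340 g → mol O = 0.1462
Smallest is O at 0.1462 mol; normalising gives C 1.500, H 3.000, O 1.000
Scaling by 2: C 3.00, H 6.00, O 2.00 → C3H6O2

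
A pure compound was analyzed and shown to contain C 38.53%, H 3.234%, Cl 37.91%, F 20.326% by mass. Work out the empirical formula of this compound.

C3H3ClF

Assume 100 g: 38.53 g C, 3.234 g H, 37.91 g Cl, 20.326 g F.
C: 38.53 g ÷ 12.01 g/mol = 3.208 mol
H: 3.234 g ÷ 1.008 g/mol = 3.208 mol
Cl: 37.91 g ÷ 35.45 g/mol = 1.069 mol
F: 20.326 g ÷ 19.00 g/mol = 1.07 mol
Divide by the smallest (1.069 mol Cl): C 3.000, H 3.000, Cl 1.000, F 1.000
→ C3H3ClF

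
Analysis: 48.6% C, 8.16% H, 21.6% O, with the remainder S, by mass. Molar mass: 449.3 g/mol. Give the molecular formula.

C18H36O6S3

Assume 100 g: 48.6 g C, 8.16 g H, 21.6 g O, 21.64 g S.
n(C) = 48.6/12.01 = 4.047, n(H) = 8.16/1.008 = 8.095, n(O) = 21.6/16.00 = 1.35, n(S) = 21.64/32.07 = 0.6748
Ratios (÷ 0.6748): C 5.997, H 11.997, O 2.001, S 1.000
Ratio ≈ 6:12:2:1, so the empirical formula is C6H12O2S
Empirical-formula mass = 148.23 g/mol
n = 449.3 / 148.23 = 3.03 ≈ 3
Molecular formula = (C6H12O2S)×3 = C18H36O6S3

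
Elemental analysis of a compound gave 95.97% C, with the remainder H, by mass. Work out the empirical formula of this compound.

Assume 100 g: 95.97 g C, 4.03 g H.
n(C) = 95.97/12.01 = 7.991, n(H) = 4.03/1.008 = 3.998
Ratios (÷ 3.998): C 1.999, H 1.000
≈ 2:1 → C2H

C2H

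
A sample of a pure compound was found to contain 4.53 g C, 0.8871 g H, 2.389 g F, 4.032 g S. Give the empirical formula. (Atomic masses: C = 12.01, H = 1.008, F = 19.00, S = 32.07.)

C3H7FS

Moles — C: 4.53 / 12.01 = 0.3772 mol; H: 0.8871 / 1.008 = 0.8801 mol; F: 2.389 / 19.00 = 0.1257 mol; S: 4.032 / 32.07 = 0.1257 mol
Smallest is S at 0.1257 mol; normalising gives C 3.000, H 7.000, F 1.000, S 1.000
≈ 3:7:1:1 → C3H7FS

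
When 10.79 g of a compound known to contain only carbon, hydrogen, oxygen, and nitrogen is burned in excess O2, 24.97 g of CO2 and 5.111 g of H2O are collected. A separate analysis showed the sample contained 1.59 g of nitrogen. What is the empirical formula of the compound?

mol C = 24.97 / 44.01 = 0.5674; mass C = 0.5674 × 12.01 = 6.814 g
mol H = 2 × (5.111 / 18.02) = 0.5673; mass H = 0.5673 × 1.008 = 0.5718 g
mol N = 1.59 / 14.01 = 0.1135
mass O = 10.79 − (8.976) = 1.814 g → mol O = 0.1134
Divide by the smallest (0.1134 mol O): C 5.004, H 5.003, N 1.001, O 1.000
→ C5H5NO

C5H5NO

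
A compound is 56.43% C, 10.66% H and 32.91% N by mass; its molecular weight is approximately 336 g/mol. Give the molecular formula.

C16H36N8

Assume 100 g: 56.43 g C, 10.66 g H, 32.91 g N.
n(C) = 56.43/12.01 = 4.699, n(H) = 10.66/1.008 = 10.58, n(N) = 32.91/14.01 = 2.349
Ratios (÷ 2.349): C 2.000, H 4.502, N 1.000
Scaling by 2: C 4.00, H 9.00, N 2.00 → C4H9N2
Empirical-formula mass = 85.13 g/mol
n = 336 / 85.13 = 3.95 ≈ 4
Molecular formula = (C4H9N2)×4 = C16H36N8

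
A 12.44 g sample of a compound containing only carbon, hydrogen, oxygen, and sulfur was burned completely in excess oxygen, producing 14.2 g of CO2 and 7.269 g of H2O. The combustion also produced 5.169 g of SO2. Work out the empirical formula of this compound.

mol C = 14.2 / 44.01 = 0.3227; mass C = 0.3227 × 12.01 = 3.875 g
mol H = 2 × (7.269 / 18.02) = 0.8068; mass H = 0.8068 × 1.008 = 0.8132 g
mol S = 5.169 / 64.07 = 0.08068; mass S = 2.587 g
mass O = 12.44 − (7.276) = 5.164 g → mol O = 0.3228
Divide by the smallest (0.08068 mol S): C 3.999, H 10.000, O 4.001, S 1.000
Ratio ≈ 4:10:4:1, so the empirical formula is C4H10O4S

C4H10O4S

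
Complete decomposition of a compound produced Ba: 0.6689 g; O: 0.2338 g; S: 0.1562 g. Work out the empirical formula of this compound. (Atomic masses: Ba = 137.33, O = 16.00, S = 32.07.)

Moles — Ba: 0.6689 / 137.33 = 0.004871 mol; O: 0.2338 / 16.00 = 0.01461 mol; S: 0.1562 / 32.07 = 0.004871 mol
Smallest is S at 0.004871 mol; normalising gives Ba 1.000, O 3.000, S 1.000
≈ 1:3:1 → BaO3S

BaO3S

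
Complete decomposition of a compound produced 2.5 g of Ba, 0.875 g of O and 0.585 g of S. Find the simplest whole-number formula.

BaO3S

n(Ba) = 2.5/137.33 = 0.0182, n(O) = 0.875/16.00 = 0.05469, n(S) = 0.585/32.07 = 0.01824
Ratios (÷ 0.0182): Ba 1.000, O 3.004, S 1.002
→ BaO3S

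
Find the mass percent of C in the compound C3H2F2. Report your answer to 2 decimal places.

47.38%

Molar mass = 3(12.01) + 2(1.008) + 2(19.00) = 76.046 g/mol
Mass of C per mole = 3 × 12.01 = 36.030 g
% C = 36.030 / 76.046 × 100 = 47.38%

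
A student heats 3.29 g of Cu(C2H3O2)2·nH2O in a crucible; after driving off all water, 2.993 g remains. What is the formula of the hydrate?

Cu(C2H3O2)2·H2O

Mass of water lost = 3.29 − 2.993 = 0.297 g → 0.297 / 18.02 = 0.01648 mol H2O
Molar mass of Cu(C2H3O2)2 = 181.64 g/mol → mol Cu(C2H3O2)2 = 2.993 / 181.64 = 0.01648
n = 0.01648 / 0.01648 = 1.00 ≈ 1 → Cu(C2H3O2)2·H2O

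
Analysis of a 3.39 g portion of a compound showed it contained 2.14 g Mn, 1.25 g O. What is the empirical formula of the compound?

MnO2

Mn: 2.14 g ÷ 54.94 g/mol = 0.03895 mol
O: 1.25 g ÷ 16.00 g/mol = 0.07812 mol
Divide by the smallest (0.03895 mol Mn): Mn 1.000, O 2.006
Ratio ≈ 1:2, so the empirical formula is MnO2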